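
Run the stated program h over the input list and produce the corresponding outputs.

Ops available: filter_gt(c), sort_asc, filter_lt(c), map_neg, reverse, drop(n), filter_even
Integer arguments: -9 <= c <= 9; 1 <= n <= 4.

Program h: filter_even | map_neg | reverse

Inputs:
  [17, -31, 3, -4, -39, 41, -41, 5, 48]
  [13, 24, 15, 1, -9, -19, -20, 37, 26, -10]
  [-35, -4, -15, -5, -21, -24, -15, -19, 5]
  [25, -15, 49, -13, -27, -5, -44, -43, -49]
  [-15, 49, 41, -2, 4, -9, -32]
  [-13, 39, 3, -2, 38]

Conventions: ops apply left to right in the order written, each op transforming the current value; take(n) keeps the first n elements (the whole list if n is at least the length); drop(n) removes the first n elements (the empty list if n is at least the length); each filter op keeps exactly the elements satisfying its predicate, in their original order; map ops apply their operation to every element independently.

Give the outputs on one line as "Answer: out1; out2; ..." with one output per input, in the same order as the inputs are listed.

[-48, 4]; [10, -26, 20, -24]; [24, 4]; [44]; [32, -4, 2]; [-38, 2]

Execution, op by op:
  [17, -31, 3, -4, -39, 41, -41, 5, 48] -> [-4, 48] -> [4, -48] -> [-48, 4]
  [13, 24, 15, 1, -9, -19, -20, 37, 26, -10] -> [24, -20, 26, -10] -> [-24, 20, -26, 10] -> [10, -26, 20, -24]
  [-35, -4, -15, -5, -21, -24, -15, -19, 5] -> [-4, -24] -> [4, 24] -> [24, 4]
  [25, -15, 49, -13, -27, -5, -44, -43, -49] -> [-44] -> [44] -> [44]
  [-15, 49, 41, -2, 4, -9, -32] -> [-2, 4, -32] -> [2, -4, 32] -> [32, -4, 2]
  [-13, 39, 3, -2, 38] -> [-2, 38] -> [2, -38] -> [-38, 2]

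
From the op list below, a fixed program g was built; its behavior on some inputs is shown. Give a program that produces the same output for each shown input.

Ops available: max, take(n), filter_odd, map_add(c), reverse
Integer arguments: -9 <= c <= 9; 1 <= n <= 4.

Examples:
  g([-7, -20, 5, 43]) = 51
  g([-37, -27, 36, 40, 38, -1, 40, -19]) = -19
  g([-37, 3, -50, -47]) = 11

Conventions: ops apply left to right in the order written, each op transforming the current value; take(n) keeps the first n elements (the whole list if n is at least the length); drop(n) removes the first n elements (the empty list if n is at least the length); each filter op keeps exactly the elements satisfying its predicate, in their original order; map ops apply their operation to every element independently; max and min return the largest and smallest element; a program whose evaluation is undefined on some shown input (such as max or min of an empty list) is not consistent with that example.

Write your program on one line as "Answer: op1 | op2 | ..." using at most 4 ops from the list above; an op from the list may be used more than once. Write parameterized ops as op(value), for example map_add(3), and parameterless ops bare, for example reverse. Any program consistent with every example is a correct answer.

take(4) | map_add(8) | filter_odd | max

Check, running the answer program on each example:
  [-7, -20, 5, 43] -> [-7, -20, 5, 43] -> [1, -12, 13, 51] -> [1, 13, 51] -> 51
  [-37, -27, 36, 40, 38, -1, 40, -19] -> [-37, -27, 36, 40] -> [-29, -19, 44, 48] -> [-29, -19] -> -19
  [-37, 3, -50, -47] -> [-37, 3, -50, -47] -> [-29, 11, -42, -39] -> [-29, 11, -39] -> 11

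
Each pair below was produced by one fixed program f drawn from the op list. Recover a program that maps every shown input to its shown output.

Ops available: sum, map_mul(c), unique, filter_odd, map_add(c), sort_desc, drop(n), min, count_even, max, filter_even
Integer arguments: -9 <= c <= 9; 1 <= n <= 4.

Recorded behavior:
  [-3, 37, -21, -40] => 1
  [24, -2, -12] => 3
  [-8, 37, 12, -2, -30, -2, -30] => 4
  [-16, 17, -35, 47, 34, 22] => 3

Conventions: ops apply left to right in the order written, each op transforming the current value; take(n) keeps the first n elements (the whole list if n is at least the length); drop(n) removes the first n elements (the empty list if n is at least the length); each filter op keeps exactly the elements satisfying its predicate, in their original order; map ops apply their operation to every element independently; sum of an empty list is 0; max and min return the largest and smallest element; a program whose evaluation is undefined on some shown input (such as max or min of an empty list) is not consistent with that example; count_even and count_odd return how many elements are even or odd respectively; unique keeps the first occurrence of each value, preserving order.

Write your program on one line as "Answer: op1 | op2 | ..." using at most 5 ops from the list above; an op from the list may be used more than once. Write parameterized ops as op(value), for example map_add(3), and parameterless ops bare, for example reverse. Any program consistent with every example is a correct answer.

map_add(1) | unique | map_add(1) | sort_desc | count_even

Check, running the answer program on each example:
  [-3, 37, -21, -40] -> [-2, 38, -20, -39] -> [-2, 38, -20, -39] -> [-1, 39, -19, -38] -> [39, -1, -19, -38] -> 1
  [24, -2, -12] -> [25, -1, -11] -> [25, -1, -11] -> [26, 0, -10] -> [26, 0, -10] -> 3
  [-8, 37, 12, -2, -30, -2, -30] -> [-7, 38, 13, -1, -29, -1, -29] -> [-7, 38, 13, -1, -29] -> [-6, 39, 14, 0, -28] -> [39, 14, 0, -6, -28] -> 4
  [-16, 17, -35, 47, 34, 22] -> [-15, 18, -34, 48, 35, 23] -> [-15, 18, -34, 48, 35, 23] -> [-14, 19, -33, 49, 36, 24] -> [49, 36, 24, 19, -14, -33] -> 3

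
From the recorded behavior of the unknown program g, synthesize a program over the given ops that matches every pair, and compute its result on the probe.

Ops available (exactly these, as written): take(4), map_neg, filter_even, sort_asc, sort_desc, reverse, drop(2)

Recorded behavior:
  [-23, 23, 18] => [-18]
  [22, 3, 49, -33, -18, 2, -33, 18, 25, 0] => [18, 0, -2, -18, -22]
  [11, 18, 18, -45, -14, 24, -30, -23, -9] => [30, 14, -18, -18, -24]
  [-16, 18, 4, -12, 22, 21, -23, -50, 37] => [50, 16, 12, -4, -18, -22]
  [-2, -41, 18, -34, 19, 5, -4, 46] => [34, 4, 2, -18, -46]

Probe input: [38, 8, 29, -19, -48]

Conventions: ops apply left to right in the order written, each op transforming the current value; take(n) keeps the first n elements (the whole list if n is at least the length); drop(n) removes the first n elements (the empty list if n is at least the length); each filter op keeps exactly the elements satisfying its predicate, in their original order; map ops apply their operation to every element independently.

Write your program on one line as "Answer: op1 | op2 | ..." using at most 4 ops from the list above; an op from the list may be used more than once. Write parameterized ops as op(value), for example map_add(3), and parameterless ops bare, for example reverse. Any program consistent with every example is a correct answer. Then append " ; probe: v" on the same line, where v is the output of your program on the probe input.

sort_asc | filter_even | map_neg ; probe: [48, -8, -38]

Check, running the answer program on each example:
  [-23, 23, 18] -> [-23, 18, 23] -> [18] -> [-18]
  [22, 3, 49, -33, -18, 2, -33, 18, 25, 0] -> [-33, -33, -18, 0, 2, 3, 18, 22, 25, 49] -> [-18, 0, 2, 18, 22] -> [18, 0, -2, -18, -22]
  [11, 18, 18, -45, -14, 24, -30, -23, -9] -> [-45, -30, -23, -14, -9, 11, 18, 18, 24] -> [-30, -14, 18, 18, 24] -> [30, 14, -18, -18, -24]
  [-16, 18, 4, -12, 22, 21, -23, -50, 37] -> [-50, -23, -16, -12, 4, 18, 21, 22, 37] -> [-50, -16, -12, 4, 18, 22] -> [50, 16, 12, -4, -18, -22]
  [-2, -41, 18, -34, 19, 5, -4, 46] -> [-41, -34, -4, -2, 5, 18, 19, 46] -> [-34, -4, -2, 18, 46] -> [34, 4, 2, -18, -46]
  probe: [38, 8, 29, -19, -48] -> [-48, -19, 8, 29, 38] -> [-48, 8, 38] -> [48, -8, -38]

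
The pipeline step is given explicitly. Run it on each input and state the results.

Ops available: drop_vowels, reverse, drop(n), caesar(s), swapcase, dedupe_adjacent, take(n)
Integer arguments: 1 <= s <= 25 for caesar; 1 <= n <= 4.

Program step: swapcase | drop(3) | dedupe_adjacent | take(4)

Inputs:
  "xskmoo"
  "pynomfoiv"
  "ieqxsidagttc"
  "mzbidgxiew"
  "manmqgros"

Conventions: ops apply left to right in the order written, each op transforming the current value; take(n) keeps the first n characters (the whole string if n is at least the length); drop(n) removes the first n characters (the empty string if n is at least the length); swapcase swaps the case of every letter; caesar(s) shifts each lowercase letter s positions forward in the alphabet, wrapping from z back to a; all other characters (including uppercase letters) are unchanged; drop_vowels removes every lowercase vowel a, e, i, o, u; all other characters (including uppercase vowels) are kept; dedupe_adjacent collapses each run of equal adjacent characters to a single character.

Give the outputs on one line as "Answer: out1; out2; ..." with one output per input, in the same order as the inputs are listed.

Execution, op by op:
  "xskmoo" -> "XSKMOO" -> "MOO" -> "MO" -> "MO"
  "pynomfoiv" -> "PYNOMFOIV" -> "OMFOIV" -> "OMFOIV" -> "OMFO"
  "ieqxsidagttc" -> "IEQXSIDAGTTC" -> "XSIDAGTTC" -> "XSIDAGTC" -> "XSID"
  "mzbidgxiew" -> "MZBIDGXIEW" -> "IDGXIEW" -> "IDGXIEW" -> "IDGX"
  "manmqgros" -> "MANMQGROS" -> "MQGROS" -> "MQGROS" -> "MQGR"

"MO"; "OMFO"; "XSID"; "IDGX"; "MQGR"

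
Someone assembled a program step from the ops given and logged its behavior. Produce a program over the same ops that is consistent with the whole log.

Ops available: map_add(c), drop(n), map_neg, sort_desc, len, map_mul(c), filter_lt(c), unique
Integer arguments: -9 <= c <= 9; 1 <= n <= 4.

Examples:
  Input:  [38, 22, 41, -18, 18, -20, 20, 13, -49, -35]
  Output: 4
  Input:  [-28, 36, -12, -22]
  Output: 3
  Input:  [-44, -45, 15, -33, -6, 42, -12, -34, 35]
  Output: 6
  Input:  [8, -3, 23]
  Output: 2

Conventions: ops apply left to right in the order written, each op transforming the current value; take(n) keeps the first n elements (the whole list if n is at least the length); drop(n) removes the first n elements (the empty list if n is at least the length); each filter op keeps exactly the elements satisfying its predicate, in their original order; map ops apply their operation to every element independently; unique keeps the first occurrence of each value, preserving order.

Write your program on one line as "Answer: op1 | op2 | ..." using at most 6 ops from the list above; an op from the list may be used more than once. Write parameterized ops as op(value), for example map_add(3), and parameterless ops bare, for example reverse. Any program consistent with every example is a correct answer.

map_add(-6) | filter_lt(6) | map_mul(-9) | sort_desc | len

Check, running the answer program on each example:
  [38, 22, 41, -18, 18, -20, 20, 13, -49, -35] -> [32, 16, 35, -24, 12, -26, 14, 7, -55, -41] -> [-24, -26, -55, -41] -> [216, 234, 495, 369] -> [495, 369, 234, 216] -> 4
  [-28, 36, -12, -22] -> [-34, 30, -18, -28] -> [-34, -18, -28] -> [306, 162, 252] -> [306, 252, 162] -> 3
  [-44, -45, 15, -33, -6, 42, -12, -34, 35] -> [-50, -51, 9, -39, -12, 36, -18, -40, 29] -> [-50, -51, -39, -12, -18, -40] -> [450, 459, 351, 108, 162, 360] -> [459, 450, 360, 351, 162, 108] -> 6
  [8, -3, 23] -> [2, -9, 17] -> [2, -9] -> [-18, 81] -> [81, -18] -> 2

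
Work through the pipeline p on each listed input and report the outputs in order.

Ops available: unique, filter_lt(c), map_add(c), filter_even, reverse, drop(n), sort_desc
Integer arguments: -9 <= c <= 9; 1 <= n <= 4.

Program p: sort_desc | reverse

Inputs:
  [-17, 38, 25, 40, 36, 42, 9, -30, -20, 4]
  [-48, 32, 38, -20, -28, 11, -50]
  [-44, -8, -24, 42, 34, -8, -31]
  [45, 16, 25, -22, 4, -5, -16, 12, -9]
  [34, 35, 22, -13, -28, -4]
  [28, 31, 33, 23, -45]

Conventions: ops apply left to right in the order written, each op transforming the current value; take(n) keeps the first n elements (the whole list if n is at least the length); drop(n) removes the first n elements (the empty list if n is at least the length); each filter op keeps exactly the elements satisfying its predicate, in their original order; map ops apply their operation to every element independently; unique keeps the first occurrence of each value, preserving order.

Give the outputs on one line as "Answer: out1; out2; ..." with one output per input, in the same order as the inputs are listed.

Execution, op by op:
  [-17, 38, 25, 40, 36, 42, 9, -30, -20, 4] -> [42, 40, 38, 36, 25, 9, 4, -17, -20, -30] -> [-30, -20, -17, 4, 9, 25, 36, 38, 40, 42]
  [-48, 32, 38, -20, -28, 11, -50] -> [38, 32, 11, -20, -28, -48, -50] -> [-50, -48, -28, -20, 11, 32, 38]
  [-44, -8, -24, 42, 34, -8, -31] -> [42, 34, -8, -8, -24, -31, -44] -> [-44, -31, -24, -8, -8, 34, 42]
  [45, 16, 25, -22, 4, -5, -16, 12, -9] -> [45, 25, 16, 12, 4, -5, -9, -16, -22] -> [-22, -16, -9, -5, 4, 12, 16, 25, 45]
  [34, 35, 22, -13, -28, -4] -> [35, 34, 22, -4, -13, -28] -> [-28, -13, -4, 22, 34, 35]
  [28, 31, 33, 23, -45] -> [33, 31, 28, 23, -45] -> [-45, 23, 28, 31, 33]

[-30, -20, -17, 4, 9, 25, 36, 38, 40, 42]; [-50, -48, -28, -20, 11, 32, 38]; [-44, -31, -24, -8, -8, 34, 42]; [-22, -16, -9, -5, 4, 12, 16, 25, 45]; [-28, -13, -4, 22, 34, 35]; [-45, 23, 28, 31, 33]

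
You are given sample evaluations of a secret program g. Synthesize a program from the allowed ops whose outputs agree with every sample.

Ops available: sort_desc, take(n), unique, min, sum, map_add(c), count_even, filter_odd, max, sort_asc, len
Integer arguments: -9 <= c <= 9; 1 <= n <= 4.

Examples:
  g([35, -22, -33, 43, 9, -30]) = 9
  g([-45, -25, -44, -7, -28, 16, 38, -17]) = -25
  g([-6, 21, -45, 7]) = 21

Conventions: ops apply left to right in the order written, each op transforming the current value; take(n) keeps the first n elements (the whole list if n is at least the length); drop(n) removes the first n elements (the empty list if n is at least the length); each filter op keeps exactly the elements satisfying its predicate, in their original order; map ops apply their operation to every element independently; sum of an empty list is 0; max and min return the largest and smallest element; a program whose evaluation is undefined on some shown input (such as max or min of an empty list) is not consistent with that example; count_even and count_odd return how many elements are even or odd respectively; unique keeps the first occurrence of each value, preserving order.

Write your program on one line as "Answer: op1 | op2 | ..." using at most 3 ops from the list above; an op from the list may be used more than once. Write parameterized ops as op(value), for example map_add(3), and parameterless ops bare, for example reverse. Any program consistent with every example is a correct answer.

sort_asc | take(4) | max

Check, running the answer program on each example:
  [35, -22, -33, 43, 9, -30] -> [-33, -30, -22, 9, 35, 43] -> [-33, -30, -22, 9] -> 9
  [-45, -25, -44, -7, -28, 16, 38, -17] -> [-45, -44, -28, -25, -17, -7, 16, 38] -> [-45, -44, -28, -25] -> -25
  [-6, 21, -45, 7] -> [-45, -6, 7, 21] -> [-45, -6, 7, 21] -> 21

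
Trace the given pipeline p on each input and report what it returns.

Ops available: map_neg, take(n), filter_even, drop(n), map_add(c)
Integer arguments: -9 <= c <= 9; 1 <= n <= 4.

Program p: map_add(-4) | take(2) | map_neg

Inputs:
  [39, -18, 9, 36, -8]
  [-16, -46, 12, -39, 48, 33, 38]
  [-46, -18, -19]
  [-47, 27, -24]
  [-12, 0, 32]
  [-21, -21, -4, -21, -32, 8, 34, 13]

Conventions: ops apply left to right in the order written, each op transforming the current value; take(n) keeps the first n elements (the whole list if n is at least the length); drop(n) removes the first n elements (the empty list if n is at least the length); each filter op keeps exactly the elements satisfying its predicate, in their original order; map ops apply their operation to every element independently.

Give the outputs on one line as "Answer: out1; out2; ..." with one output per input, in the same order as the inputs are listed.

Execution, op by op:
  [39, -18, 9, 36, -8] -> [35, -22, 5, 32, -12] -> [35, -22] -> [-35, 22]
  [-16, -46, 12, -39, 48, 33, 38] -> [-20, -50, 8, -43, 44, 29, 34] -> [-20, -50] -> [20, 50]
  [-46, -18, -19] -> [-50, -22, -23] -> [-50, -22] -> [50, 22]
  [-47, 27, -24] -> [-51, 23, -28] -> [-51, 23] -> [51, -23]
  [-12, 0, 32] -> [-16, -4, 28] -> [-16, -4] -> [16, 4]
  [-21, -21, -4, -21, -32, 8, 34, 13] -> [-25, -25, -8, -25, -36, 4, 30, 9] -> [-25, -25] -> [25, 25]

[-35, 22]; [20, 50]; [50, 22]; [51, -23]; [16, 4]; [25, 25]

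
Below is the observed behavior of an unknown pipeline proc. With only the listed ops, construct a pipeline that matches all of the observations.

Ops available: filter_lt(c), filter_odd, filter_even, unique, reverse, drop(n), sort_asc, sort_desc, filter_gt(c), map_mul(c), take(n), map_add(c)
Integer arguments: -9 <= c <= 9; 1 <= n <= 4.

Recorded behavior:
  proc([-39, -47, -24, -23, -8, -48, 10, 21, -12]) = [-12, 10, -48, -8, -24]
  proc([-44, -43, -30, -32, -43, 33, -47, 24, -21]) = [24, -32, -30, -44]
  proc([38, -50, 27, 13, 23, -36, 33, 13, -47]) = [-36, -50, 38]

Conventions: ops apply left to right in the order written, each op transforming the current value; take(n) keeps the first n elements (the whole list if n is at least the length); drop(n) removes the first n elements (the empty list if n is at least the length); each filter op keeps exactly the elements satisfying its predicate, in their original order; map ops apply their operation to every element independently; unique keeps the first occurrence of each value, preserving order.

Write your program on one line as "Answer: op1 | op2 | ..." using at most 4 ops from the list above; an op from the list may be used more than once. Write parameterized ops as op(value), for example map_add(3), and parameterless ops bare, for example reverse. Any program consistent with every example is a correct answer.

map_add(-9) | reverse | filter_odd | map_add(9)

Check, running the answer program on each example:
  [-39, -47, -24, -23, -8, -48, 10, 21, -12] -> [-48, -56, -33, -32, -17, -57, 1, 12, -21] -> [-21, 12, 1, -57, -17, -32, -33, -56, -48] -> [-21, 1, -57, -17, -33] -> [-12, 10, -48, -8, -24]
  [-44, -43, -30, -32, -43, 33, -47, 24, -21] -> [-53, -52, -39, -41, -52, 24, -56, 15, -30] -> [-30, 15, -56, 24, -52, -41, -39, -52, -53] -> [15, -41, -39, -53] -> [24, -32, -30, -44]
  [38, -50, 27, 13, 23, -36, 33, 13, -47] -> [29, -59, 18, 4, 14, -45, 24, 4, -56] -> [-56, 4, 24, -45, 14, 4, 18, -59, 29] -> [-45, -59, 29] -> [-36, -50, 38]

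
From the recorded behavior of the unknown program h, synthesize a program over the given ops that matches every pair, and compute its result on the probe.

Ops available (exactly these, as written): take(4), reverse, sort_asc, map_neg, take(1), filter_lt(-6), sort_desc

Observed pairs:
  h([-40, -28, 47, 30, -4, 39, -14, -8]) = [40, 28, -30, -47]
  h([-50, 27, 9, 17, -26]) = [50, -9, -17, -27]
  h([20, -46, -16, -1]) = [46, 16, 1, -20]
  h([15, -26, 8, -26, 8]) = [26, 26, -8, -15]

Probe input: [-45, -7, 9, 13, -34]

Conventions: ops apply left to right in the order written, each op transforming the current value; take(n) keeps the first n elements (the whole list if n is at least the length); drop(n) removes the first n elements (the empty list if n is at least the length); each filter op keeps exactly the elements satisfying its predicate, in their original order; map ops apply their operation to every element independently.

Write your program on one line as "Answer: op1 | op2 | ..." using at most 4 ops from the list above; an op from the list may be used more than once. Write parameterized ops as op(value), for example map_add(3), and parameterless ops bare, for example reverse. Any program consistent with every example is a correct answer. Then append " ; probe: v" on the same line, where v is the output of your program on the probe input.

take(4) | sort_asc | map_neg ; probe: [45, 7, -9, -13]

Check, running the answer program on each example:
  [-40, -28, 47, 30, -4, 39, -14, -8] -> [-40, -28, 47, 30] -> [-40, -28, 30, 47] -> [40, 28, -30, -47]
  [-50, 27, 9, 17, -26] -> [-50, 27, 9, 17] -> [-50, 9, 17, 27] -> [50, -9, -17, -27]
  [20, -46, -16, -1] -> [20, -46, -16, -1] -> [-46, -16, -1, 20] -> [46, 16, 1, -20]
  [15, -26, 8, -26, 8] -> [15, -26, 8, -26] -> [-26, -26, 8, 15] -> [26, 26, -8, -15]
  probe: [-45, -7, 9, 13, -34] -> [-45, -7, 9, 13] -> [-45, -7, 9, 13] -> [45, 7, -9, -13]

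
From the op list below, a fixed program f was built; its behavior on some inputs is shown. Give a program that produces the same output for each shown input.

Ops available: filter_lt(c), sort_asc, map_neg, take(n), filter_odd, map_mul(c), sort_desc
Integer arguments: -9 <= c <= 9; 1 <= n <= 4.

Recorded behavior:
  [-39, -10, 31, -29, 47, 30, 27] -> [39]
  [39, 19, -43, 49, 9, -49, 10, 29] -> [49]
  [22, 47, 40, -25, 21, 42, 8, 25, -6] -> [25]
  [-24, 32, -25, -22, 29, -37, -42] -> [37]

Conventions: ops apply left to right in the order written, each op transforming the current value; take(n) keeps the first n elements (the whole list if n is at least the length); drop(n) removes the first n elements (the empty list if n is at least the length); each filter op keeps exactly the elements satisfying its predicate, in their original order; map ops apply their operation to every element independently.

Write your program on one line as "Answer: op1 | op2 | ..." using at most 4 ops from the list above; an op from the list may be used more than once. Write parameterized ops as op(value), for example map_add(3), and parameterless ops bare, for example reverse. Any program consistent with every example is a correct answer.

filter_odd | map_neg | sort_desc | take(1)

Check, running the answer program on each example:
  [-39, -10, 31, -29, 47, 30, 27] -> [-39, 31, -29, 47, 27] -> [39, -31, 29, -47, -27] -> [39, 29, -27, -31, -47] -> [39]
  [39, 19, -43, 49, 9, -49, 10, 29] -> [39, 19, -43, 49, 9, -49, 29] -> [-39, -19, 43, -49, -9, 49, -29] -> [49, 43, -9, -19, -29, -39, -49] -> [49]
  [22, 47, 40, -25, 21, 42, 8, 25, -6] -> [47, -25, 21, 25] -> [-47, 25, -21, -25] -> [25, -21, -25, -47] -> [25]
  [-24, 32, -25, -22, 29, -37, -42] -> [-25, 29, -37] -> [25, -29, 37] -> [37, 25, -29] -> [37]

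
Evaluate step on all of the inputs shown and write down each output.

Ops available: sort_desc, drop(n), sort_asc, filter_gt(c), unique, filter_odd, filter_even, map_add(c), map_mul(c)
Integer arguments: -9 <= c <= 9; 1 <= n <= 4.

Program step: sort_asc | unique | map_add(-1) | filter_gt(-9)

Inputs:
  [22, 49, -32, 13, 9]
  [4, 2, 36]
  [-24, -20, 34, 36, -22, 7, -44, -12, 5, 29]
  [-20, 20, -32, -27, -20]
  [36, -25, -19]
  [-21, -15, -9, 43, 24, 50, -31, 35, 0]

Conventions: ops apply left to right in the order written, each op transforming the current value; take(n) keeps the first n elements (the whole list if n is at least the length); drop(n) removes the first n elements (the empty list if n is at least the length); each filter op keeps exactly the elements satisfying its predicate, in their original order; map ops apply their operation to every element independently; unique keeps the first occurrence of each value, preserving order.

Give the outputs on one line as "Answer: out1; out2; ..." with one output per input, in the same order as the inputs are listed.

[8, 12, 21, 48]; [1, 3, 35]; [4, 6, 28, 33, 35]; [19]; [35]; [-1, 23, 34, 42, 49]

Execution, op by op:
  [22, 49, -32, 13, 9] -> [-32, 9, 13, 22, 49] -> [-32, 9, 13, 22, 49] -> [-33, 8, 12, 21, 48] -> [8, 12, 21, 48]
  [4, 2, 36] -> [2, 4, 36] -> [2, 4, 36] -> [1, 3, 35] -> [1, 3, 35]
  [-24, -20, 34, 36, -22, 7, -44, -12, 5, 29] -> [-44, -24, -22, -20, -12, 5, 7, 29, 34, 36] -> [-44, -24, -22, -20, -12, 5, 7, 29, 34, 36] -> [-45, -25, -23, -21, -13, 4, 6, 28, 33, 35] -> [4, 6, 28, 33, 35]
  [-20, 20, -32, -27, -20] -> [-32, -27, -20, -20, 20] -> [-32, -27, -20, 20] -> [-33, -28, -21, 19] -> [19]
  [36, -25, -19] -> [-25, -19, 36] -> [-25, -19, 36] -> [-26, -20, 35] -> [35]
  [-21, -15, -9, 43, 24, 50, -31, 35, 0] -> [-31, -21, -15, -9, 0, 24, 35, 43, 50] -> [-31, -21, -15, -9, 0, 24, 35, 43, 50] -> [-32, -22, -16, -10, -1, 23, 34, 42, 49] -> [-1, 23, 34, 42, 49]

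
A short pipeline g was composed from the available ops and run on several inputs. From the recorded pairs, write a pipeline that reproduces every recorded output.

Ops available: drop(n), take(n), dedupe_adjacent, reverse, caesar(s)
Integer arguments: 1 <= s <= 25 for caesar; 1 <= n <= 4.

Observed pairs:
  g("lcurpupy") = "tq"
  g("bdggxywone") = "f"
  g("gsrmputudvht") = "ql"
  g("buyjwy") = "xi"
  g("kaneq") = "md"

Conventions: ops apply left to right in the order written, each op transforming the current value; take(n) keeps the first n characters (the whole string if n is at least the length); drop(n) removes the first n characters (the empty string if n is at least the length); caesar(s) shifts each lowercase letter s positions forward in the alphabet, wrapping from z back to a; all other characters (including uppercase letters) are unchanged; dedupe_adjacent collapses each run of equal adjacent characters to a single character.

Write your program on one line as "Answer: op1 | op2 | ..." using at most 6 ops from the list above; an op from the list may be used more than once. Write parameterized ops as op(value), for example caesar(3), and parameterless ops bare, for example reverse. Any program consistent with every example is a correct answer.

take(4) | caesar(21) | drop(1) | dedupe_adjacent | caesar(4) | drop(1)

Check, running the answer program on each example:
  "lcurpupy" -> "lcur" -> "gxpm" -> "xpm" -> "xpm" -> "btq" -> "tq"
  "bdggxywone" -> "bdgg" -> "wybb" -> "ybb" -> "yb" -> "cf" -> "f"
  "gsrmputudvht" -> "gsrm" -> "bnmh" -> "nmh" -> "nmh" -> "rql" -> "ql"
  "buyjwy" -> "buyj" -> "wpte" -> "pte" -> "pte" -> "txi" -> "xi"
  "kaneq" -> "kane" -> "fviz" -> "viz" -> "viz" -> "zmd" -> "md"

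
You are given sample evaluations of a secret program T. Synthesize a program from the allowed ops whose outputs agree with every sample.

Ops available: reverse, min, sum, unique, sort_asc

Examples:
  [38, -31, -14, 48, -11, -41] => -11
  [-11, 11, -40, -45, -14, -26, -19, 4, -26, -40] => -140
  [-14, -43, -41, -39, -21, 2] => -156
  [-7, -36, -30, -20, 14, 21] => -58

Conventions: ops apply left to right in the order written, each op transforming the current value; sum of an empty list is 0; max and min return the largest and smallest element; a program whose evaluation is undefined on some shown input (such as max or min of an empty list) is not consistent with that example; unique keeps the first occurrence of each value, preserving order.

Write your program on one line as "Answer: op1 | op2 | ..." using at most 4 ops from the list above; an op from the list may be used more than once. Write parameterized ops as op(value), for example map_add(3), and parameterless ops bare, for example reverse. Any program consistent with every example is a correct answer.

unique | reverse | sum

Check, running the answer program on each example:
  [38, -31, -14, 48, -11, -41] -> [38, -31, -14, 48, -11, -41] -> [-41, -11, 48, -14, -31, 38] -> -11
  [-11, 11, -40, -45, -14, -26, -19, 4, -26, -40] -> [-11, 11, -40, -45, -14, -26, -19, 4] -> [4, -19, -26, -14, -45, -40, 11, -11] -> -140
  [-14, -43, -41, -39, -21, 2] -> [-14, -43, -41, -39, -21, 2] -> [2, -21, -39, -41, -43, -14] -> -156
  [-7, -36, -30, -20, 14, 21] -> [-7, -36, -30, -20, 14, 21] -> [21, 14, -20, -30, -36, -7] -> -58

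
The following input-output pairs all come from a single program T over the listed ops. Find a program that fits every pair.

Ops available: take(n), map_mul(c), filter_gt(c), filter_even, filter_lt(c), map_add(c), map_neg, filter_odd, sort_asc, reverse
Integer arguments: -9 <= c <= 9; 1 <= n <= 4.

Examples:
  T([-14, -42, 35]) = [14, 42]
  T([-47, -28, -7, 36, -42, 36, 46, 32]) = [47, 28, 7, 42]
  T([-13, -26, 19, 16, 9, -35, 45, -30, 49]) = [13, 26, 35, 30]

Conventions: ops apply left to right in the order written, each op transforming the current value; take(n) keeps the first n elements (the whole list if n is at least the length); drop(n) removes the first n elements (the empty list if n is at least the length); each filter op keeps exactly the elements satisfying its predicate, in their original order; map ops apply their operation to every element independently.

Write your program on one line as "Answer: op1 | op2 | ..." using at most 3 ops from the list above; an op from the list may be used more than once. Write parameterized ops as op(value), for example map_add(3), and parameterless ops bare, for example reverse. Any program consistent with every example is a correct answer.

filter_lt(-6) | map_neg

Check, running the answer program on each example:
  [-14, -42, 35] -> [-14, -42] -> [14, 42]
  [-47, -28, -7, 36, -42, 36, 46, 32] -> [-47, -28, -7, -42] -> [47, 28, 7, 42]
  [-13, -26, 19, 16, 9, -35, 45, -30, 49] -> [-13, -26, -35, -30] -> [13, 26, 35, 30]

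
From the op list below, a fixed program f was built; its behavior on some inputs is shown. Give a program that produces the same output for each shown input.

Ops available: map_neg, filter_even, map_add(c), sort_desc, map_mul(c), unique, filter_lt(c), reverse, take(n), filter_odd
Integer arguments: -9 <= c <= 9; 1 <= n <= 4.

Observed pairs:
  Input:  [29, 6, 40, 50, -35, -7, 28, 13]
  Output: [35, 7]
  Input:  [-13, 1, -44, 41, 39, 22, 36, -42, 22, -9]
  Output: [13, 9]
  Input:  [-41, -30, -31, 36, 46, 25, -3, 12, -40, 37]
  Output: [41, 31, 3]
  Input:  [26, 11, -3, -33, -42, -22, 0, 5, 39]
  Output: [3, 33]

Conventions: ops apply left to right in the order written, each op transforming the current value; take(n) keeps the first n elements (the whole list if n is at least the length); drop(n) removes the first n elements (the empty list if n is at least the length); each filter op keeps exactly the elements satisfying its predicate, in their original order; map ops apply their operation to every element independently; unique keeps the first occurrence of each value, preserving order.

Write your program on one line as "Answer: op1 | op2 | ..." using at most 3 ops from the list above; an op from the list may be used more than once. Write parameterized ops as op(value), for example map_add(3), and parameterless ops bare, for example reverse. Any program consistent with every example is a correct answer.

filter_odd | filter_lt(1) | map_neg

Check, running the answer program on each example:
  [29, 6, 40, 50, -35, -7, 28, 13] -> [29, -35, -7, 13] -> [-35, -7] -> [35, 7]
  [-13, 1, -44, 41, 39, 22, 36, -42, 22, -9] -> [-13, 1, 41, 39, -9] -> [-13, -9] -> [13, 9]
  [-41, -30, -31, 36, 46, 25, -3, 12, -40, 37] -> [-41, -31, 25, -3, 37] -> [-41, -31, -3] -> [41, 31, 3]
  [26, 11, -3, -33, -42, -22, 0, 5, 39] -> [11, -3, -33, 5, 39] -> [-3, -33] -> [3, 33]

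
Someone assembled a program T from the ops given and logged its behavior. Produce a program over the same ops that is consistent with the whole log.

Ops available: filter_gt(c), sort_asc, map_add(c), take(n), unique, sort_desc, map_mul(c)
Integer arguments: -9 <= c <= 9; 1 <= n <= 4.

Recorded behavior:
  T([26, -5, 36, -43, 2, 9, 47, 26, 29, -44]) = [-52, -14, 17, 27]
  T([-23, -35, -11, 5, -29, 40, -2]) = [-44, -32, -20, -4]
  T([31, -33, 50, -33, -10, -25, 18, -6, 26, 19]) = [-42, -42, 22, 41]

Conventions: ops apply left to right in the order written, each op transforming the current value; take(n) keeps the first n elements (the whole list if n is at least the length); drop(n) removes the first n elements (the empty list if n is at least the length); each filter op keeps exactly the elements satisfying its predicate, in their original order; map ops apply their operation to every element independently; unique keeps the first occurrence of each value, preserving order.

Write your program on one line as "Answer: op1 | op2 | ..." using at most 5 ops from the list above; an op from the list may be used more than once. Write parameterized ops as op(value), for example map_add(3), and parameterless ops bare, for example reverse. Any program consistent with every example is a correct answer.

take(4) | sort_desc | sort_asc | map_add(-9)

Check, running the answer program on each example:
  [26, -5, 36, -43, 2, 9, 47, 26, 29, -44] -> [26, -5, 36, -43] -> [36, 26, -5, -43] -> [-43, -5, 26, 36] -> [-52, -14, 17, 27]
  [-23, -35, -11, 5, -29, 40, -2] -> [-23, -35, -11, 5] -> [5, -11, -23, -35] -> [-35, -23, -11, 5] -> [-44, -32, -20, -4]
  [31, -33, 50, -33, -10, -25, 18, -6, 26, 19] -> [31, -33, 50, -33] -> [50, 31, -33, -33] -> [-33, -33, 31, 50] -> [-42, -42, 22, 41]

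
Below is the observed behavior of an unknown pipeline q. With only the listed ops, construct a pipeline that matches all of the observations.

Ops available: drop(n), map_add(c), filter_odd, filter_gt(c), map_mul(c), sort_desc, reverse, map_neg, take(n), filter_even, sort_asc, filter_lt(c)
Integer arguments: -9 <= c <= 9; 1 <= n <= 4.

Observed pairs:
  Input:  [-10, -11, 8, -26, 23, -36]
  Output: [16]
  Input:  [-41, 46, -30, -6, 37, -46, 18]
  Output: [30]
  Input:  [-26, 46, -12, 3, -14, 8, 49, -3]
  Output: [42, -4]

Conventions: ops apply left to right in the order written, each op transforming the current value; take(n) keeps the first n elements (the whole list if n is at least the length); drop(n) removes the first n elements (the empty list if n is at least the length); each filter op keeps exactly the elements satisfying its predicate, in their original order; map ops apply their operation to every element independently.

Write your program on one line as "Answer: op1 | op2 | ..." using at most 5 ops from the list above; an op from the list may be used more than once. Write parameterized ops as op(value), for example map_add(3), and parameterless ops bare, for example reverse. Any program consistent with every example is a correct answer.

filter_gt(0) | filter_odd | map_add(-7) | reverse

Check, running the answer program on each example:
  [-10, -11, 8, -26, 23, -36] -> [8, 23] -> [23] -> [16] -> [16]
  [-41, 46, -30, -6, 37, -46, 18] -> [46, 37, 18] -> [37] -> [30] -> [30]
  [-26, 46, -12, 3, -14, 8, 49, -3] -> [46, 3, 8, 49] -> [3, 49] -> [-4, 42] -> [42, -4]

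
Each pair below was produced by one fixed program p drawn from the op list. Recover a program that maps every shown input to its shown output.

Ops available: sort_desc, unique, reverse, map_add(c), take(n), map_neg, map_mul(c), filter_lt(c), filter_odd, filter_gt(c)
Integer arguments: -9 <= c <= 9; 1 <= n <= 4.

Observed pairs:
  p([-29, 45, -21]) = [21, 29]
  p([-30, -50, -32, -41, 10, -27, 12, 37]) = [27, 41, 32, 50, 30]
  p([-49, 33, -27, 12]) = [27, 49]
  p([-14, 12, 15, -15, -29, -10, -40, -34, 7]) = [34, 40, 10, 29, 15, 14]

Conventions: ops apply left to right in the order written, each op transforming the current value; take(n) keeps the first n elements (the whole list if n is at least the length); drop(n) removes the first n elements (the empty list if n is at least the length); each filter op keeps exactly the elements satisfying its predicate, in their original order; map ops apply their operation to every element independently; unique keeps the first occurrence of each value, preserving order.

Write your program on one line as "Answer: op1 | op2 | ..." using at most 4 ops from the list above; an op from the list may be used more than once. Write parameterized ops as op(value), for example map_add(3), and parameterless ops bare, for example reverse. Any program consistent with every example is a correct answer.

reverse | map_neg | filter_gt(0)

Check, running the answer program on each example:
  [-29, 45, -21] -> [-21, 45, -29] -> [21, -45, 29] -> [21, 29]
  [-30, -50, -32, -41, 10, -27, 12, 37] -> [37, 12, -27, 10, -41, -32, -50, -30] -> [-37, -12, 27, -10, 41, 32, 50, 30] -> [27, 41, 32, 50, 30]
  [-49, 33, -27, 12] -> [12, -27, 33, -49] -> [-12, 27, -33, 49] -> [27, 49]
  [-14, 12, 15, -15, -29, -10, -40, -34, 7] -> [7, -34, -40, -10, -29, -15, 15, 12, -14] -> [-7, 34, 40, 10, 29, 15, -15, -12, 14] -> [34, 40, 10, 29, 15, 14]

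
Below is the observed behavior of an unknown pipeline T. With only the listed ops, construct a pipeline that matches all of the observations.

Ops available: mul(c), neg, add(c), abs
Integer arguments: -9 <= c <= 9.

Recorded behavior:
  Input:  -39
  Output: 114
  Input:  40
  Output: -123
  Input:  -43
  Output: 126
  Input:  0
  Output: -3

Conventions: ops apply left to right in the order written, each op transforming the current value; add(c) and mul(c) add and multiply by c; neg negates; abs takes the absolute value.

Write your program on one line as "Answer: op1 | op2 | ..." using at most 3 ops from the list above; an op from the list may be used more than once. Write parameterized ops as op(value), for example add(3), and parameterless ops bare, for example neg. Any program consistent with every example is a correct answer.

mul(-3) | add(-3)

Check, running the answer program on each example:
  -39 -> 117 -> 114
  40 -> -120 -> -123
  -43 -> 129 -> 126
  0 -> 0 -> -3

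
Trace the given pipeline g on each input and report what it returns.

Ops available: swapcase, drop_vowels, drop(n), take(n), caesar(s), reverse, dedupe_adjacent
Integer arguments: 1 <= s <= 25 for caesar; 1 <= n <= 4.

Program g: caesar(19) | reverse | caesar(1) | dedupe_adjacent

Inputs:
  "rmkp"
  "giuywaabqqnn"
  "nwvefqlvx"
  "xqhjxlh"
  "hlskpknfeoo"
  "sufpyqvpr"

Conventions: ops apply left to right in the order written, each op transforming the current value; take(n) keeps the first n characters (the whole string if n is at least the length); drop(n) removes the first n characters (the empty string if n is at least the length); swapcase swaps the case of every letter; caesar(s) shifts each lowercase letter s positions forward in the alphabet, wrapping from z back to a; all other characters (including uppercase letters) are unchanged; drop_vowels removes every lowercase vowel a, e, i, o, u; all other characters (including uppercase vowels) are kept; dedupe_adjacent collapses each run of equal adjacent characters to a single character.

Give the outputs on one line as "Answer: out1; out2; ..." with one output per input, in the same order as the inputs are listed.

Execution, op by op:
  "rmkp" -> "kfdi" -> "idfk" -> "jegl" -> "jegl"
  "giuywaabqqnn" -> "zbnrpttujjgg" -> "ggjjuttprnbz" -> "hhkkvuuqsoca" -> "hkvuqsoca"
  "nwvefqlvx" -> "gpoxyjeoq" -> "qoejyxopg" -> "rpfkzypqh" -> "rpfkzypqh"
  "xqhjxlh" -> "qjacqea" -> "aeqcajq" -> "bfrdbkr" -> "bfrdbkr"
  "hlskpknfeoo" -> "aeldidgyxhh" -> "hhxygdidlea" -> "iiyzhejemfb" -> "iyzhejemfb"
  "sufpyqvpr" -> "lnyirjoik" -> "kiojriynl" -> "ljpksjzom" -> "ljpksjzom"

"jegl"; "hkvuqsoca"; "rpfkzypqh"; "bfrdbkr"; "iyzhejemfb"; "ljpksjzom"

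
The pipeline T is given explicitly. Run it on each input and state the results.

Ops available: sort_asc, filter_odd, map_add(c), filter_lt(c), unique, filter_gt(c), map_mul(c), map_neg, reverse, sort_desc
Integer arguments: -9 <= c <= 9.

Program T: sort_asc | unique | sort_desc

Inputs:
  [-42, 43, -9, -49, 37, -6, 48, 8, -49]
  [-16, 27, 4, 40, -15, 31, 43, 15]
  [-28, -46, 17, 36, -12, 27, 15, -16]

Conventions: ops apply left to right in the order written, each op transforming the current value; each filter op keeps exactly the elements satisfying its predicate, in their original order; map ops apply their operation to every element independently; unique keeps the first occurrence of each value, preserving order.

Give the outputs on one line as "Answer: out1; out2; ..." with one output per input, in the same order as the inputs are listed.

Execution, op by op:
  [-42, 43, -9, -49, 37, -6, 48, 8, -49] -> [-49, -49, -42, -9, -6, 8, 37, 43, 48] -> [-49, -42, -9, -6, 8, 37, 43, 48] -> [48, 43, 37, 8, -6, -9, -42, -49]
  [-16, 27, 4, 40, -15, 31, 43, 15] -> [-16, -15, 4, 15, 27, 31, 40, 43] -> [-16, -15, 4, 15, 27, 31, 40, 43] -> [43, 40, 31, 27, 15, 4, -15, -16]
  [-28, -46, 17, 36, -12, 27, 15, -16] -> [-46, -28, -16, -12, 15, 17, 27, 36] -> [-46, -28, -16, -12, 15, 17, 27, 36] -> [36, 27, 17, 15, -12, -16, -28, -46]

[48, 43, 37, 8, -6, -9, -42, -49]; [43, 40, 31, 27, 15, 4, -15, -16]; [36, 27, 17, 15, -12, -16, -28, -46]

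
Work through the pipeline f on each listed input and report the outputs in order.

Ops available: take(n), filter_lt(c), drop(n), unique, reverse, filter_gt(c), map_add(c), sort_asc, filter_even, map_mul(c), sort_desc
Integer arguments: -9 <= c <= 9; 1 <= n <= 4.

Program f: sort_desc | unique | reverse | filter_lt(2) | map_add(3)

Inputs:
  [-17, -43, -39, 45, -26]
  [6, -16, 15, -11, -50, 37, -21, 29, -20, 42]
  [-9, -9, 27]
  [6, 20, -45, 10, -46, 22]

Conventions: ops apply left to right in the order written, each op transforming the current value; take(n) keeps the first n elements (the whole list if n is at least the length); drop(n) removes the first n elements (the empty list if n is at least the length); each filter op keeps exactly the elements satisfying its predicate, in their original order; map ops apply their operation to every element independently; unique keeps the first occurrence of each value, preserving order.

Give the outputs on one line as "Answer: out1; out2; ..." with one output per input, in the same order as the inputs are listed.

[-40, -36, -23, -14]; [-47, -18, -17, -13, -8]; [-6]; [-43, -42]

Execution, op by op:
  [-17, -43, -39, 45, -26] -> [45, -17, -26, -39, -43] -> [45, -17, -26, -39, -43] -> [-43, -39, -26, -17, 45] -> [-43, -39, -26, -17] -> [-40, -36, -23, -14]
  [6, -16, 15, -11, -50, 37, -21, 29, -20, 42] -> [42, 37, 29, 15, 6, -11, -16, -20, -21, -50] -> [42, 37, 29, 15, 6, -11, -16, -20, -21, -50] -> [-50, -21, -20, -16, -11, 6, 15, 29, 37, 42] -> [-50, -21, -20, -16, -11] -> [-47, -18, -17, -13, -8]
  [-9, -9, 27] -> [27, -9, -9] -> [27, -9] -> [-9, 27] -> [-9] -> [-6]
  [6, 20, -45, 10, -46, 22] -> [22, 20, 10, 6, -45, -46] -> [22, 20, 10, 6, -45, -46] -> [-46, -45, 6, 10, 20, 22] -> [-46, -45] -> [-43, -42]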